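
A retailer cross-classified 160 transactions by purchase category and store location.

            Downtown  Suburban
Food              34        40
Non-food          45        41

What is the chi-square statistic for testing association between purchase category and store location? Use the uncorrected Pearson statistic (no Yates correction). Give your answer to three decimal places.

0.648

Row totals: 74, 86. Column totals: 79, 81. Grand total N = 160.
Expected counts (row total × column total / N):
  Food, Downtown: 74×79/160 = 36.5375
  Food, Suburban: 74×81/160 = 37.4625
  Non-food, Downtown: 86×79/160 = 42.4625
  Non-food, Suburban: 86×81/160 = 43.5375
Contributions (O − E)²/E:
  (34 − 36.5375)²/36.5375 = 0.1762
  (40 − 37.4625)²/37.4625 = 0.1719
  (45 − 42.4625)²/42.4625 = 0.1516
  (41 − 43.5375)²/43.5375 = 0.1479
χ² = 0.1762 + 0.1719 + 0.1516 + 0.1479 = 0.648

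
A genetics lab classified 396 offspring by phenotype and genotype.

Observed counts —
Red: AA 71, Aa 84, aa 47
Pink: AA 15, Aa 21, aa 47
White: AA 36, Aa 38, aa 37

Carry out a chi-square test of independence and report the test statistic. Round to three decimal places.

29.963

Row totals: 202, 83, 111. Column totals: 122, 143, 131. Grand total N = 396.
Expected counts (row total × column total / N):
  Red, AA: 202×122/396 = 62.2323
  Red, Aa: 202×143/396 = 72.9444
  Red, aa: 202×131/396 = 66.8232
  Pink, AA: 83×122/396 = 25.5707
  Pink, Aa: 83×143/396 = 29.9722
  Pink, aa: 83×131/396 = 27.4571
  White, AA: 111×122/396 = 34.1970
  White, Aa: 111×143/396 = 40.0833
  White, aa: 111×131/396 = 36.7197
Contributions (O − E)²/E:
  (71 − 62.2323)²/62.2323 = 1.2353
  (84 − 72.9444)²/72.9444 = 1.6756
  (47 − 66.8232)²/66.8232 = 5.8806
  (15 − 25.5707)²/25.5707 = 4.3698
  (21 − 29.9722)²/29.9722 = 2.6858
  (47 − 27.4571)²/27.4571 = 13.9099
  (36 − 34.1970)²/34.1970 = 0.0951
  (38 − 40.0833)²/40.0833 = 0.1083
  (37 − 36.7197)²/36.7197 = 0.0021
χ² = 1.2353 + 1.6756 + 5.8806 + 4.3698 + 2.6858 + 13.9099 + 0.0951 + 0.1083 + 0.0021 = 29.963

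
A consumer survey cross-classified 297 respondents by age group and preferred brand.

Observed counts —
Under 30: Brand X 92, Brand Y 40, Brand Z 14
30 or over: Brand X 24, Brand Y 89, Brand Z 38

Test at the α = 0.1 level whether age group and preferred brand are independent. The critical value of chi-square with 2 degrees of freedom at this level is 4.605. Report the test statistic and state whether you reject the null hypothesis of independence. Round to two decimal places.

69.49; reject H₀

Row totals: 146, 151. Column totals: 116, 129, 52. Grand total N = 297.
Expected counts (row total × column total / N):
  Under 30, Brand X: 146×116/297 = 57.024
  Under 30, Brand Y: 146×129/297 = 63.414
  Under 30, Brand Z: 146×52/297 = 25.562
  30 or over, Brand X: 151×116/297 = 58.976
  30 or over, Brand Y: 151×129/297 = 65.586
  30 or over, Brand Z: 151×52/297 = 26.438
Contributions (O − E)²/E:
  (92 − 57.024)²/57.024 = 21.4527
  (40 − 63.414)²/63.414 = 8.6450
  (14 − 25.562)²/25.562 = 5.2296
  (24 − 58.976)²/58.976 = 20.7427
  (89 − 65.586)²/65.586 = 8.3587
  (38 − 26.438)²/26.438 = 5.0564
χ² = 21.4527 + 8.6450 + 5.2296 + 20.7427 + 8.3587 + 5.0564 = 69.49
df = (2−1)(3−1) = 2. Since 69.49 > 4.605, reject the null hypothesis of independence at α = 0.1.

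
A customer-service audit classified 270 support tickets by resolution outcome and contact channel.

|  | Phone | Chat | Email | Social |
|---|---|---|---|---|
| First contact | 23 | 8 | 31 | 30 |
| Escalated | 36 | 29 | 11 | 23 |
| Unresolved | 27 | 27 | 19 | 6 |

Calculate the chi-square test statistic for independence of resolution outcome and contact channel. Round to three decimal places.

39.003

Row totals: 92, 99, 79. Column totals: 86, 64, 61, 59. Grand total N = 270.
Expected counts (row total × column total / N):
  First contact, Phone: 92×86/270 = 29.3037
  First contact, Chat: 92×64/270 = 21.8074
  First contact, Email: 92×61/270 = 20.7852
  First contact, Social: 92×59/270 = 20.1037
  Escalated, Phone: 99×86/270 = 31.5333
  Escalated, Chat: 99×64/270 = 23.4667
  Escalated, Email: 99×61/270 = 22.3667
  Escalated, Social: 99×59/270 = 21.6333
  Unresolved, Phone: 79×86/270 = 25.1630
  Unresolved, Chat: 79×64/270 = 18.7259
  Unresolved, Email: 79×61/270 = 17.8481
  Unresolved, Social: 79×59/270 = 17.2630
Contributions (O − E)²/E:
  (23 − 29.3037)²/29.3037 = 1.3560
  (8 − 21.8074)²/21.8074 = 8.7422
  (31 − 20.7852)²/20.7852 = 5.0200
  (30 − 20.1037)²/20.1037 = 4.8716
  (36 − 31.5333)²/31.5333 = 0.6327
  (29 − 23.4667)²/23.4667 = 1.3047
  (11 − 22.3667)²/22.3667 = 5.7765
  (23 − 21.6333)²/21.6333 = 0.0863
  (27 − 25.1630)²/25.1630 = 0.1341
  (27 − 18.7259)²/18.7259 = 3.6559
  (19 − 17.8481)²/17.8481 = 0.0743
  (6 − 17.2630)²/17.2630 = 7.3484
χ² = 1.3560 + 8.7422 + 5.0200 + 4.8716 + 0.6327 + 1.3047 + 5.7765 + 0.0863 + 0.1341 + 3.6559 + 0.0743 + 7.3484 = 39.003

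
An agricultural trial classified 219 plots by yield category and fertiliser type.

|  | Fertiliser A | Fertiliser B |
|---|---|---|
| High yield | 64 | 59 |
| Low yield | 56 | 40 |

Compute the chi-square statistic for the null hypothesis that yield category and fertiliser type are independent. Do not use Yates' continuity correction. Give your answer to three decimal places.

0.864

Row totals: 123, 96. Column totals: 120, 99. Grand total N = 219.
Expected counts (row total × column total / N):
  High yield, Fertiliser A: 123×120/219 = 67.3973
  High yield, Fertiliser B: 123×99/219 = 55.6027
  Low yield, Fertiliser A: 96×120/219 = 52.6027
  Low yield, Fertiliser B: 96×99/219 = 43.3973
Contributions (O − E)²/E:
  (64 − 67.3973)²/67.3973 = 0.1712
  (59 − 55.6027)²/55.6027 = 0.2076
  (56 − 52.6027)²/52.6027 = 0.2194
  (40 − 43.3973)²/43.3973 = 0.2660
χ² = 0.1712 + 0.2076 + 0.2194 + 0.2660 = 0.864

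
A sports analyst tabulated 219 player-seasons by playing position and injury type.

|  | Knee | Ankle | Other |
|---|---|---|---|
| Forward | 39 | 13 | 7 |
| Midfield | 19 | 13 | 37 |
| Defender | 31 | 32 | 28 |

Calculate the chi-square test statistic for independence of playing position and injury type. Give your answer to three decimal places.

34.927

Row totals: 59, 69, 91. Column totals: 89, 58, 72. Grand total N = 219.
Expected counts (row total × column total / N):
  Forward, Knee: 59×89/219 = 23.97717
  Forward, Ankle: 59×58/219 = 15.62557
  Forward, Other: 59×72/219 = 19.39726
  Midfield, Knee: 69×89/219 = 28.04110
  Midfield, Ankle: 69×58/219 = 18.27397
  Midfield, Other: 69×72/219 = 22.68493
  Defender, Knee: 91×89/219 = 36.98174
  Defender, Ankle: 91×58/219 = 24.10046
  Defender, Other: 91×72/219 = 29.91781
Contributions (O − E)²/E:
  (39 − 23.97717)²/23.97717 = 9.4125
  (13 − 15.62557)²/15.62557 = 0.4412
  (7 − 19.39726)²/19.39726 = 7.9234
  (19 − 28.04110)²/28.04110 = 2.9151
  (13 − 18.27397)²/18.27397 = 1.5221
  (37 − 22.68493)²/22.68493 = 9.0334
  (31 − 36.98174)²/36.98174 = 0.9675
  (32 − 24.10046)²/24.10046 = 2.5893
  (28 − 29.91781)²/29.91781 = 0.1229
χ² = 9.4125 + 0.4412 + 7.9234 + 2.9151 + 1.5221 + 9.0334 + 0.9675 + 2.5893 + 0.1229 = 34.927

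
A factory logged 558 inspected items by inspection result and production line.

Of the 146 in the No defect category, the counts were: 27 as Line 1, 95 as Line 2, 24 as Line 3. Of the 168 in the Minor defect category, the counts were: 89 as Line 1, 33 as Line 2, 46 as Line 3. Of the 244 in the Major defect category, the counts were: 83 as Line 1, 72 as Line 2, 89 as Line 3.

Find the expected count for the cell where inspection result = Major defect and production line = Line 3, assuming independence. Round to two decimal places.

Row total (Major defect) = 244; column total (Line 3) = 159; grand total N = 558.
Expected count = (row total × column total) / N = 244 × 159 / 558 = 69.53.

69.53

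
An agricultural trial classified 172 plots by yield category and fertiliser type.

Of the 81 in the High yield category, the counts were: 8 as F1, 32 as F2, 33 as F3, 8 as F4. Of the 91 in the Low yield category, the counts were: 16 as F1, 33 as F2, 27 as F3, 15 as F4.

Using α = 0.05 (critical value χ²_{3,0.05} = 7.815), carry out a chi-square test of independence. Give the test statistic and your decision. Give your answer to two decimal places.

Row totals: 81, 91. Column totals: 24, 65, 60, 23. Grand total N = 172.
Expected counts (row total × column total / N):
  High yield, F1: 81×24/172 = 11.302
  High yield, F2: 81×65/172 = 30.610
  High yield, F3: 81×60/172 = 28.256
  High yield, F4: 81×23/172 = 10.831
  Low yield, F1: 91×24/172 = 12.698
  Low yield, F2: 91×65/172 = 34.390
  Low yield, F3: 91×60/172 = 31.744
  Low yield, F4: 91×23/172 = 12.169
Contributions (O − E)²/E:
  (8 − 11.302)²/11.302 = 0.9647
  (32 − 30.610)²/30.610 = 0.0631
  (33 − 28.256)²/28.256 = 0.7965
  (8 − 10.831)²/10.831 = 0.7400
  (16 − 12.698)²/12.698 = 0.8587
  (33 − 34.390)²/34.390 = 0.0562
  (27 − 31.744)²/31.744 = 0.7090
  (15 − 12.169)²/12.169 = 0.6586
χ² = 0.9647 + 0.0631 + 0.7965 + 0.7400 + 0.8587 + 0.0562 + 0.7090 + 0.6586 = 4.85
df = (2−1)(4−1) = 3. Since 4.85 < 7.815, fail to reject the null hypothesis of independence at α = 0.05.

4.85; fail to reject H₀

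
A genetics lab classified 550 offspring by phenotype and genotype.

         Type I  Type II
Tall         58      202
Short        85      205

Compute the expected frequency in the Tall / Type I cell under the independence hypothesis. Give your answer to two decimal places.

Row total (Tall) = 260; column total (Type I) = 143; grand total N = 550.
Expected count = (row total × column total) / N = 260 × 143 / 550 = 67.60.

67.60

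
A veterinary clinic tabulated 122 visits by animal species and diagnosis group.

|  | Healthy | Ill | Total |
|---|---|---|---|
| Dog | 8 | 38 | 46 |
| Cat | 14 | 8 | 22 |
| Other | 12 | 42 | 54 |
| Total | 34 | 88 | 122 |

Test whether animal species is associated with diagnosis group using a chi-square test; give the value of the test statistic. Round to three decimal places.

17.370

Grand total N = 122.
Expected counts (row total × column total / N):
  Dog, Healthy: 46×34/122 = 12.8197
  Dog, Ill: 46×88/122 = 33.1803
  Cat, Healthy: 22×34/122 = 6.1311
  Cat, Ill: 22×88/122 = 15.8689
  Other, Healthy: 54×34/122 = 15.0492
  Other, Ill: 54×88/122 = 38.9508
Contributions (O − E)²/E:
  (8 − 12.8197)²/12.8197 = 1.8120
  (38 − 33.1803)²/33.1803 = 0.7001
  (14 − 6.1311)²/6.1311 = 10.0993
  (8 − 15.8689)²/15.8689 = 3.9019
  (12 − 15.0492)²/15.0492 = 0.6178
  (42 − 38.9508)²/38.9508 = 0.2387
χ² = 1.8120 + 0.7001 + 10.0993 + 3.9019 + 0.6178 + 0.2387 = 17.370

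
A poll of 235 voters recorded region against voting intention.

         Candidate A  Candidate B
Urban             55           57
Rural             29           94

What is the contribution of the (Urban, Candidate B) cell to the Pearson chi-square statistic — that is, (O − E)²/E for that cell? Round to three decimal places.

Row total (Urban) = 112; column total (Candidate B) = 151; N = 235.
Expected count E = 112 × 151 / 235 = 71.96596.
Contribution = (O − E)²/E = (57 − 71.96596)² / 71.96596 = 3.112.

3.112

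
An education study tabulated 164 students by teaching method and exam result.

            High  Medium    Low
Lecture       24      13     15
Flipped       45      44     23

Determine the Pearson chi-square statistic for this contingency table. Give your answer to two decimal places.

3.45

Row totals: 52, 112. Column totals: 69, 57, 38. Grand total N = 164.
Expected counts (row total × column total / N):
  Lecture, High: 52×69/164 = 21.8780
  Lecture, Medium: 52×57/164 = 18.0732
  Lecture, Low: 52×38/164 = 12.0488
  Flipped, High: 112×69/164 = 47.1220
  Flipped, Medium: 112×57/164 = 38.9268
  Flipped, Low: 112×38/164 = 25.9512
Contributions (O − E)²/E:
  (24 − 21.8780)²/21.8780 = 0.2058
  (13 − 18.0732)²/18.0732 = 1.4241
  (15 − 12.0488)²/12.0488 = 0.7229
  (45 − 47.1220)²/47.1220 = 0.0956
  (44 − 38.9268)²/38.9268 = 0.6612
  (23 − 25.9512)²/25.9512 = 0.3356
χ² = 0.2058 + 1.4241 + 0.7229 + 0.0956 + 0.6612 + 0.3356 = 3.45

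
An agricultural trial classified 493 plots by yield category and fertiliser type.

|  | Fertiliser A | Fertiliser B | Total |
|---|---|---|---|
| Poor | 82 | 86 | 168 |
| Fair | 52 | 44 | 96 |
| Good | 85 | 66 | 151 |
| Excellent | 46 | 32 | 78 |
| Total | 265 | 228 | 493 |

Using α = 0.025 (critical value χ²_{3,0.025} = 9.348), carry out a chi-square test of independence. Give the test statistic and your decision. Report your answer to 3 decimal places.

Grand total N = 493.
Expected counts (row total × column total / N):
  Poor, Fertiliser A: 168×265/493 = 90.3043
  Poor, Fertiliser B: 168×228/493 = 77.6957
  Fair, Fertiliser A: 96×265/493 = 51.6024
  Fair, Fertiliser B: 96×228/493 = 44.3976
  Good, Fertiliser A: 151×265/493 = 81.1663
  Good, Fertiliser B: 151×228/493 = 69.8337
  Excellent, Fertiliser A: 78×265/493 = 41.9270
  Excellent, Fertiliser B: 78×228/493 = 36.0730
Contributions (O − E)²/E:
  (82 − 90.3043)²/90.3043 = 0.7637
  (86 − 77.6957)²/77.6957 = 0.8876
  (52 − 51.6024)²/51.6024 = 0.0031
  (44 − 44.3976)²/44.3976 = 0.0036
  (85 − 81.1663)²/81.1663 = 0.1811
  (66 − 69.8337)²/69.8337 = 0.2105
  (46 − 41.9270)²/41.9270 = 0.3957
  (32 − 36.0730)²/36.0730 = 0.4599
χ² = 0.7637 + 0.8876 + 0.0031 + 0.0036 + 0.1811 + 0.2105 + 0.3957 + 0.4599 = 2.905
df = (4−1)(2−1) = 3. Since 2.905 < 9.348, fail to reject the null hypothesis of independence at α = 0.025.

2.905; fail to reject H₀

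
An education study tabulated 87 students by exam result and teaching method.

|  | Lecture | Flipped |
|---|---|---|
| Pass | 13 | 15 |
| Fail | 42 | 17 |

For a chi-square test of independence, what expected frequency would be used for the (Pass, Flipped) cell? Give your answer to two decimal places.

10.30

Row total (Pass) = 28; column total (Flipped) = 32; grand total N = 87.
Expected count = (row total × column total) / N = 28 × 32 / 87 = 10.30.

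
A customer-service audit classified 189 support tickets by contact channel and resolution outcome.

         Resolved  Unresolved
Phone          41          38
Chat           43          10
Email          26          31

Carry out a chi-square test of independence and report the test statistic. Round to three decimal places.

16.458

Row totals: 79, 53, 57. Column totals: 110, 79. Grand total N = 189.
Expected counts (row total × column total / N):
  Phone, Resolved: 79×110/189 = 45.9788
  Phone, Unresolved: 79×79/189 = 33.0212
  Chat, Resolved: 53×110/189 = 30.8466
  Chat, Unresolved: 53×79/189 = 22.1534
  Email, Resolved: 57×110/189 = 33.1746
  Email, Unresolved: 57×79/189 = 23.8254
Contributions (O − E)²/E:
  (41 − 45.9788)²/45.9788 = 0.5391
  (38 − 33.0212)²/33.0212 = 0.7507
  (43 − 30.8466)²/30.8466 = 4.7884
  (10 − 22.1534)²/22.1534 = 6.6674
  (26 − 33.1746)²/33.1746 = 1.5516
  (31 − 23.8254)²/23.8254 = 2.1605
χ² = 0.5391 + 0.7507 + 4.7884 + 6.6674 + 1.5516 + 2.1605 = 16.458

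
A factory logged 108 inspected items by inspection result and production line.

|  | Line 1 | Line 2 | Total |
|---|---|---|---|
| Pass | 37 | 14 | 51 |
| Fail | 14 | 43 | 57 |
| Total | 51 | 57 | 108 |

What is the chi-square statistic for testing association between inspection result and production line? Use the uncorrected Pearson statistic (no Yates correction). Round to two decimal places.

24.87

Grand total N = 108.
Expected counts (row total × column total / N):
  Pass, Line 1: 51×51/108 = 24.083
  Pass, Line 2: 51×57/108 = 26.917
  Fail, Line 1: 57×51/108 = 26.917
  Fail, Line 2: 57×57/108 = 30.083
Contributions (O − E)²/E:
  (37 − 24.083)²/24.083 = 6.9281
  (14 − 26.917)²/26.917 = 6.1986
  (14 − 26.917)²/26.917 = 6.1986
  (43 − 30.083)²/30.083 = 5.5463
χ² = 6.9281 + 6.1986 + 6.1986 + 5.5463 = 24.87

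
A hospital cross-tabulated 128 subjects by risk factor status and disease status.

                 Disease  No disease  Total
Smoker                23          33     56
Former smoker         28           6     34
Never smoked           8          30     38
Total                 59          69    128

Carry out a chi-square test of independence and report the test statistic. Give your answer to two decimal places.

28.15

Grand total N = 128.
Expected counts (row total × column total / N):
  Smoker, Disease: 56×59/128 = 25.812
  Smoker, No disease: 56×69/128 = 30.188
  Former smoker, Disease: 34×59/128 = 15.672
  Former smoker, No disease: 34×69/128 = 18.328
  Never smoked, Disease: 38×59/128 = 17.516
  Never smoked, No disease: 38×69/128 = 20.484
Contributions (O − E)²/E:
  (23 − 25.812)²/25.812 = 0.3063
  (33 − 30.188)²/30.188 = 0.2619
  (28 − 15.672)²/15.672 = 9.6975
  (6 − 18.328)²/18.328 = 8.2922
  (8 − 17.516)²/17.516 = 5.1698
  (30 − 20.484)²/20.484 = 4.4207
χ² = 0.3063 + 0.2619 + 9.6975 + 8.2922 + 5.1698 + 4.4207 = 28.15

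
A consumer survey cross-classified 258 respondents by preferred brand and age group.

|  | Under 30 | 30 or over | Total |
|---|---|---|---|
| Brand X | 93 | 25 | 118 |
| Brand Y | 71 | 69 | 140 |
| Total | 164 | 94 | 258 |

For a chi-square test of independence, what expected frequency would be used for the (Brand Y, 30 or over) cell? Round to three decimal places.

Row total (Brand Y) = 140; column total (30 or over) = 94; grand total N = 258.
Expected count = (row total × column total) / N = 140 × 94 / 258 = 51.008.

51.008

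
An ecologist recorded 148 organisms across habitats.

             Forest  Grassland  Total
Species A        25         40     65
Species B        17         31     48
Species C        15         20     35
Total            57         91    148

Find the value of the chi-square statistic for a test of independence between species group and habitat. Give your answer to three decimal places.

0.473

Grand total N = 148.
Expected counts (row total × column total / N):
  Species A, Forest: 65×57/148 = 25.0338
  Species A, Grassland: 65×91/148 = 39.9662
  Species B, Forest: 48×57/148 = 18.4865
  Species B, Grassland: 48×91/148 = 29.5135
  Species C, Forest: 35×57/148 = 13.4797
  Species C, Grassland: 35×91/148 = 21.5203
Contributions (O − E)²/E:
  (25 − 25.0338)²/25.0338 = 0.0000
  (40 − 39.9662)²/39.9662 = 0.0000
  (17 − 18.4865)²/18.4865 = 0.1195
  (31 − 29.5135)²/29.5135 = 0.0749
  (15 − 13.4797)²/13.4797 = 0.1715
  (20 − 21.5203)²/21.5203 = 0.1074
χ² = 0.0000 + 0.0000 + 0.1195 + 0.0749 + 0.1715 + 0.1074 = 0.473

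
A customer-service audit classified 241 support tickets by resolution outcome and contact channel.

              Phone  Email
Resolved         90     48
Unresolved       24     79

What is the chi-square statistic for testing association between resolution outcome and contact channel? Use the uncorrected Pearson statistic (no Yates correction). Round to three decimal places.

Row totals: 138, 103. Column totals: 114, 127. Grand total N = 241.
Expected counts (row total × column total / N):
  Resolved, Phone: 138×114/241 = 65.2780
  Resolved, Email: 138×127/241 = 72.7220
  Unresolved, Phone: 103×114/241 = 48.7220
  Unresolved, Email: 103×127/241 = 54.2780
Contributions (O − E)²/E:
  (90 − 65.2780)²/65.2780 = 9.3627
  (48 − 72.7220)²/72.7220 = 8.4043
  (24 − 48.7220)²/48.7220 = 12.5442
  (79 − 54.2780)²/54.2780 = 11.2601
χ² = 9.3627 + 8.4043 + 12.5442 + 11.2601 = 41.571

41.571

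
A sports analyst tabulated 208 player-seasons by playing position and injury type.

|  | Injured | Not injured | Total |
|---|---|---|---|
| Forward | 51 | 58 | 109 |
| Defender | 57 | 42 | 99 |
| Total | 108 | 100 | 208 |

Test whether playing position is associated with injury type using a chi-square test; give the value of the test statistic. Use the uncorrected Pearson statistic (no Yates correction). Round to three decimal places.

Grand total N = 208.
Expected counts (row total × column total / N):
  Forward, Injured: 109×108/208 = 56.5962
  Forward, Not injured: 109×100/208 = 52.4038
  Defender, Injured: 99×108/208 = 51.4038
  Defender, Not injured: 99×100/208 = 47.5962
Contributions (O − E)²/E:
  (51 − 56.5962)²/56.5962 = 0.5533
  (58 − 52.4038)²/52.4038 = 0.5976
  (57 − 51.4038)²/51.4038 = 0.6092
  (42 − 47.5962)²/47.5962 = 0.6580
χ² = 0.5533 + 0.5976 + 0.6092 + 0.6580 = 2.418

2.418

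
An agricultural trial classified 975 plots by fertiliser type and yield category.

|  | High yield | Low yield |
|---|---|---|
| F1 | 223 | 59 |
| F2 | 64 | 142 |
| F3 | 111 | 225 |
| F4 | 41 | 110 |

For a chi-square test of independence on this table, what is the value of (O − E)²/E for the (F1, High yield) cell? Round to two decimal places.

72.62

Row total (F1) = 282; column total (High yield) = 439; N = 975.
Expected count E = 282 × 439 / 975 = 126.9723.
Contribution = (O − E)²/E = (223 − 126.9723)² / 126.9723 = 72.62.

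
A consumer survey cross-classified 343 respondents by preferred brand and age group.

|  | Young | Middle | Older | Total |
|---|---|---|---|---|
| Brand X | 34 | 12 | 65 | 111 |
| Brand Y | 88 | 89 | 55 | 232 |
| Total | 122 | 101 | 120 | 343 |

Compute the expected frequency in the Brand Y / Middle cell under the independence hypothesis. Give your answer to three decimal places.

68.315

Row total (Brand Y) = 232; column total (Middle) = 101; grand total N = 343.
Expected count = (row total × column total) / N = 232 × 101 / 343 = 68.315.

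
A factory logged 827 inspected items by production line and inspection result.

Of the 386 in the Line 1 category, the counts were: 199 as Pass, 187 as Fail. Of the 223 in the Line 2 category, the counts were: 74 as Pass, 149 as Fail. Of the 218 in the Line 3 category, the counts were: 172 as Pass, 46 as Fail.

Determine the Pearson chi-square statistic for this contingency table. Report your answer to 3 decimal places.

Row totals: 386, 223, 218. Column totals: 445, 382. Grand total N = 827.
Expected counts (row total × column total / N):
  Line 1, Pass: 386×445/827 = 207.7025
  Line 1, Fail: 386×382/827 = 178.2975
  Line 2, Pass: 223×445/827 = 119.9940
  Line 2, Fail: 223×382/827 = 103.0060
  Line 3, Pass: 218×445/827 = 117.3035
  Line 3, Fail: 218×382/827 = 100.6965
Contributions (O − E)²/E:
  (199 − 207.7025)²/207.7025 = 0.3646
  (187 − 178.2975)²/178.2975 = 0.4248
  (74 − 119.9940)²/119.9940 = 17.6296
  (149 − 103.0060)²/103.0060 = 20.5371
  (172 − 117.3035)²/117.3035 = 25.5040
  (46 − 100.6965)²/100.6965 = 29.7101
χ² = 0.3646 + 0.4248 + 17.6296 + 20.5371 + 25.5040 + 29.7101 = 94.170

94.170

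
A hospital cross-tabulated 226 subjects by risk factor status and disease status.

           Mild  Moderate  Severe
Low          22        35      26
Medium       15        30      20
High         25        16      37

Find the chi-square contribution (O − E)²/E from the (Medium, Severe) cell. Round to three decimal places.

Row total (Medium) = 65; column total (Severe) = 83; N = 226.
Expected count E = 65 × 83 / 226 = 23.8717.
Contribution = (O − E)²/E = (20 − 23.8717)² / 23.8717 = 0.628.

0.628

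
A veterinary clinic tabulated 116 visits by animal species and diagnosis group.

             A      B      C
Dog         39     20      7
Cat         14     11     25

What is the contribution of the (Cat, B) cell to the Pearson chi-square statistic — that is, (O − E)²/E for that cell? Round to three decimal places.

0.418

Row total (Cat) = 50; column total (B) = 31; N = 116.
Expected count E = 50 × 31 / 116 = 13.3621.
Contribution = (O − E)²/E = (11 − 13.3621)² / 13.3621 = 0.418.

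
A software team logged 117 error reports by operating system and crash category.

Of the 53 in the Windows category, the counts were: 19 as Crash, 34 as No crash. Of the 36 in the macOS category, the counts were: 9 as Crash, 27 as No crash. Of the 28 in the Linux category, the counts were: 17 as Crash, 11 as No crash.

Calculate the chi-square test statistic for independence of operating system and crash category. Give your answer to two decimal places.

8.77

Row totals: 53, 36, 28. Column totals: 45, 72. Grand total N = 117.
Expected counts (row total × column total / N):
  Windows, Crash: 53×45/117 = 20.3846
  Windows, No crash: 53×72/117 = 32.6154
  macOS, Crash: 36×45/117 = 13.8462
  macOS, No crash: 36×72/117 = 22.1538
  Linux, Crash: 28×45/117 = 10.7692
  Linux, No crash: 28×72/117 = 17.2308
Contributions (O − E)²/E:
  (19 − 20.3846)²/20.3846 = 0.0940
  (34 − 32.6154)²/32.6154 = 0.0588
  (9 − 13.8462)²/13.8462 = 1.6962
  (27 − 22.1538)²/22.1538 = 1.0601
  (17 − 10.7692)²/10.7692 = 3.6050
  (11 − 17.2308)²/17.2308 = 2.2531
χ² = 0.0940 + 0.0588 + 1.6962 + 1.0601 + 3.6050 + 2.2531 = 8.77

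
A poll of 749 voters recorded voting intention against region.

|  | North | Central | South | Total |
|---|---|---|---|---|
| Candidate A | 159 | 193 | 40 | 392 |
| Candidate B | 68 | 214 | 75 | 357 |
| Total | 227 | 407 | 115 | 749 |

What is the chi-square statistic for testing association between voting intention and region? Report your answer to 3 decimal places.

Grand total N = 749.
Expected counts (row total × column total / N):
  Candidate A, North: 392×227/749 = 118.8037
  Candidate A, Central: 392×407/749 = 213.0093
  Candidate A, South: 392×115/749 = 60.1869
  Candidate B, North: 357×227/749 = 108.1963
  Candidate B, Central: 357×407/749 = 193.9907
  Candidate B, South: 357×115/749 = 54.8131
Contributions (O − E)²/E:
  (159 − 118.8037)²/118.8037 = 13.6001
  (193 − 213.0093)²/213.0093 = 1.8796
  (40 − 60.1869)²/60.1869 = 6.7708
  (68 − 108.1963)²/108.1963 = 14.9334
  (214 − 193.9907)²/193.9907 = 2.0639
  (75 − 54.8131)²/54.8131 = 7.4346
χ² = 13.6001 + 1.8796 + 6.7708 + 14.9334 + 2.0639 + 7.4346 = 46.682

46.682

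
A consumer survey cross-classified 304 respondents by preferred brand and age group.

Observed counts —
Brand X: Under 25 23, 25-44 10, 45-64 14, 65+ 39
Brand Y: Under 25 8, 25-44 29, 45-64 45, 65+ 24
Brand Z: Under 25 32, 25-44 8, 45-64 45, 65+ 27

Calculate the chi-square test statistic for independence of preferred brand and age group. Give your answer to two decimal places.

Row totals: 86, 106, 112. Column totals: 63, 47, 104, 90. Grand total N = 304.
Expected counts (row total × column total / N):
  Brand X, Under 25: 86×63/304 = 17.8224
  Brand X, 25-44: 86×47/304 = 13.2961
  Brand X, 45-64: 86×104/304 = 29.4211
  Brand X, 65+: 86×90/304 = 25.4605
  Brand Y, Under 25: 106×63/304 = 21.9671
  Brand Y, 25-44: 106×47/304 = 16.3882
  Brand Y, 45-64: 106×104/304 = 36.2632
  Brand Y, 65+: 106×90/304 = 31.3816
  Brand Z, Under 25: 112×63/304 = 23.2105
  Brand Z, 25-44: 112×47/304 = 17.3158
  Brand Z, 45-64: 112×104/304 = 38.3158
  Brand Z, 65+: 112×90/304 = 33.1579
Contributions (O − E)²/E:
  (23 − 17.8224)²/17.8224 = 1.5041
  (10 − 13.2961)²/13.2961 = 0.8171
  (14 − 29.4211)²/29.4211 = 8.0830
  (39 − 25.4605)²/25.4605 = 7.2001
  (8 − 21.9671)²/21.9671 = 8.8805
  (29 − 16.3882)²/16.3882 = 9.7056
  (45 − 36.2632)²/36.2632 = 2.1049
  (24 − 31.3816)²/31.3816 = 1.7363
  (32 − 23.2105)²/23.2105 = 3.3285
  (8 − 17.3158)²/17.3158 = 5.0118
  (45 − 38.3158)²/38.3158 = 1.1661
  (27 − 33.1579)²/33.1579 = 1.1436
χ² = 1.5041 + 0.8171 + 8.0830 + 7.2001 + 8.8805 + 9.7056 + 2.1049 + 1.7363 + 3.3285 + 5.0118 + 1.1661 + 1.1436 = 50.68

50.68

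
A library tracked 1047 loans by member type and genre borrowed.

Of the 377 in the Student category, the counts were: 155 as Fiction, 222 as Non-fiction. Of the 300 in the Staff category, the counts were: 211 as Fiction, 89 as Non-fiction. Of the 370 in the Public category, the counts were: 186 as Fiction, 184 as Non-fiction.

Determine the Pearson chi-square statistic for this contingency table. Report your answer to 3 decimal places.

58.602

Row totals: 377, 300, 370. Column totals: 552, 495. Grand total N = 1047.
Expected counts (row total × column total / N):
  Student, Fiction: 377×552/1047 = 198.7622
  Student, Non-fiction: 377×495/1047 = 178.2378
  Staff, Fiction: 300×552/1047 = 158.1662
  Staff, Non-fiction: 300×495/1047 = 141.8338
  Public, Fiction: 370×552/1047 = 195.0716
  Public, Non-fiction: 370×495/1047 = 174.9284
Contributions (O − E)²/E:
  (155 − 198.7622)²/198.7622 = 9.6353
  (222 − 178.2378)²/178.2378 = 10.7448
  (211 − 158.1662)²/158.1662 = 17.6486
  (89 − 141.8338)²/141.8338 = 19.6809
  (186 − 195.0716)²/195.0716 = 0.4219
  (184 − 174.9284)²/174.9284 = 0.4704
χ² = 9.6353 + 10.7448 + 17.6486 + 19.6809 + 0.4219 + 0.4704 = 58.602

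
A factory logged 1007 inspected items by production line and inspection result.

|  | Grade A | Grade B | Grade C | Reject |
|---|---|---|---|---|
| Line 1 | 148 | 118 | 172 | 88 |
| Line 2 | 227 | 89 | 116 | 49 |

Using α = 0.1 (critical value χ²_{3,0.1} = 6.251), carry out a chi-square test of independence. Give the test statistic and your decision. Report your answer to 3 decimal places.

40.767; reject H₀

Row totals: 526, 481. Column totals: 375, 207, 288, 137. Grand total N = 1007.
Expected counts (row total × column total / N):
  Line 1, Grade A: 526×375/1007 = 195.8788
  Line 1, Grade B: 526×207/1007 = 108.1251
  Line 1, Grade C: 526×288/1007 = 150.4350
  Line 1, Reject: 526×137/1007 = 71.5611
  Line 2, Grade A: 481×375/1007 = 179.1212
  Line 2, Grade B: 481×207/1007 = 98.8749
  Line 2, Grade C: 481×288/1007 = 137.5650
  Line 2, Reject: 481×137/1007 = 65.4389
Contributions (O − E)²/E:
  (148 − 195.8788)²/195.8788 = 11.7031
  (118 − 108.1251)²/108.1251 = 0.9019
  (172 − 150.4350)²/150.4350 = 3.0914
  (88 − 71.5611)²/71.5611 = 3.7763
  (227 − 179.1212)²/179.1212 = 12.7979
  (89 − 98.8749)²/98.8749 = 0.9862
  (116 − 137.5650)²/137.5650 = 3.3806
  (49 − 65.4389)²/65.4389 = 4.1296
χ² = 11.7031 + 0.9019 + 3.0914 + 3.7763 + 12.7979 + 0.9862 + 3.3806 + 4.1296 = 40.767
df = (2−1)(4−1) = 3. Since 40.767 > 6.251, reject the null hypothesis of independence at α = 0.1.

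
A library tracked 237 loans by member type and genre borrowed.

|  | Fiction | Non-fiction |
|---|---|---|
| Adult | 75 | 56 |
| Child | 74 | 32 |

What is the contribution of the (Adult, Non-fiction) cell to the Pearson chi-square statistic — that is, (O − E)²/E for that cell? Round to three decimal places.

1.113

Row total (Adult) = 131; column total (Non-fiction) = 88; N = 237.
Expected count E = 131 × 88 / 237 = 48.6414.
Contribution = (O − E)²/E = (56 − 48.6414)² / 48.6414 = 1.113.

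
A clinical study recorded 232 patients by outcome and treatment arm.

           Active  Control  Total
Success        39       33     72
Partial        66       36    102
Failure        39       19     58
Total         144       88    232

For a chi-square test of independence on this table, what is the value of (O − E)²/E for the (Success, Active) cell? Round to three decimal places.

Row total (Success) = 72; column total (Active) = 144; N = 232.
Expected count E = 72 × 144 / 232 = 44.6897.
Contribution = (O − E)²/E = (39 − 44.6897)² / 44.6897 = 0.724.

0.724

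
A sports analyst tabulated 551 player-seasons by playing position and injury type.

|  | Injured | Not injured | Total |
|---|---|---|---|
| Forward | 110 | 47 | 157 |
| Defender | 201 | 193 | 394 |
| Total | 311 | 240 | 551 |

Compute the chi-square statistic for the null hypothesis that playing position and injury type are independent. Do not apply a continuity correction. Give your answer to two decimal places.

Grand total N = 551.
Expected counts (row total × column total / N):
  Forward, Injured: 157×311/551 = 88.615
  Forward, Not injured: 157×240/551 = 68.385
  Defender, Injured: 394×311/551 = 222.385
  Defender, Not injured: 394×240/551 = 171.615
Contributions (O − E)²/E:
  (110 − 88.615)²/88.615 = 5.1607
  (47 − 68.385)²/68.385 = 6.6874
  (201 − 222.385)²/222.385 = 2.0564
  (193 − 171.615)²/171.615 = 2.6648
χ² = 5.1607 + 6.6874 + 2.0564 + 2.6648 = 16.57

16.57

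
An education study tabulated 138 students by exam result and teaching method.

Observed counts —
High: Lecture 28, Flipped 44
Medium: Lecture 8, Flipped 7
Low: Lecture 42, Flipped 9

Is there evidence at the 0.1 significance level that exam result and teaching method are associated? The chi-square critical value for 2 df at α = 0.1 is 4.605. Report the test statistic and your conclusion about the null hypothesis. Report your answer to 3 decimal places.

Row totals: 72, 15, 51. Column totals: 78, 60. Grand total N = 138.
Expected counts (row total × column total / N):
  High, Lecture: 72×78/138 = 40.6957
  High, Flipped: 72×60/138 = 31.3043
  Medium, Lecture: 15×78/138 = 8.4783
  Medium, Flipped: 15×60/138 = 6.5217
  Low, Lecture: 51×78/138 = 28.8261
  Low, Flipped: 51×60/138 = 22.1739
Contributions (O − E)²/E:
  (28 − 40.6957)²/40.6957 = 3.9606
  (44 − 31.3043)²/31.3043 = 5.1488
  (8 − 8.4783)²/8.4783 = 0.0270
  (7 − 6.5217)²/6.5217 = 0.0351
  (42 − 28.8261)²/28.8261 = 6.0206
  (9 − 22.1739)²/22.1739 = 7.8268
χ² = 3.9606 + 5.1488 + 0.0270 + 0.0351 + 6.0206 + 7.8268 = 23.019
df = (3−1)(2−1) = 2. Since 23.019 > 4.605, reject the null hypothesis of independence at α = 0.1.

23.019; reject H₀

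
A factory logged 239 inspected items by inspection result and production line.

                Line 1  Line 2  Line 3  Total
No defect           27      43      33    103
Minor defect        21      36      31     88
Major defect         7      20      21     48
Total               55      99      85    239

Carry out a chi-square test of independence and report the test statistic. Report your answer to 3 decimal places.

3.244

Grand total N = 239.
Expected counts (row total × column total / N):
  No defect, Line 1: 103×55/239 = 23.7029
  No defect, Line 2: 103×99/239 = 42.6653
  No defect, Line 3: 103×85/239 = 36.6318
  Minor defect, Line 1: 88×55/239 = 20.2510
  Minor defect, Line 2: 88×99/239 = 36.4519
  Minor defect, Line 3: 88×85/239 = 31.2971
  Major defect, Line 1: 48×55/239 = 11.0460
  Major defect, Line 2: 48×99/239 = 19.8828
  Major defect, Line 3: 48×85/239 = 17.0711
Contributions (O − E)²/E:
  (27 − 23.7029)²/23.7029 = 0.4586
  (43 − 42.6653)²/42.6653 = 0.0026
  (33 − 36.6318)²/36.6318 = 0.3601
  (21 − 20.2510)²/20.2510 = 0.0277
  (36 − 36.4519)²/36.4519 = 0.0056
  (31 − 31.2971)²/31.2971 = 0.0028
  (7 − 11.0460)²/11.0460 = 1.4820
  (20 − 19.8828)²/19.8828 = 0.0007
  (21 − 17.0711)²/17.0711 = 0.9042
χ² = 0.4586 + 0.0026 + 0.3601 + 0.0277 + 0.0056 + 0.0028 + 1.4820 + 0.0007 + 0.9042 = 3.244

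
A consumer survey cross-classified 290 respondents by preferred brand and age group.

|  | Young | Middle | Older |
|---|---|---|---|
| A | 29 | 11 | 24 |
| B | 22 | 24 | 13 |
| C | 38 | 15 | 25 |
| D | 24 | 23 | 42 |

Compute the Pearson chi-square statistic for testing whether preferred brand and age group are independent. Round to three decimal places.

20.958

Row totals: 64, 59, 78, 89. Column totals: 113, 73, 104. Grand total N = 290.
Expected counts (row total × column total / N):
  A, Young: 64×113/290 = 24.9379
  A, Middle: 64×73/290 = 16.1103
  A, Older: 64×104/290 = 22.9517
  B, Young: 59×113/290 = 22.9897
  B, Middle: 59×73/290 = 14.8517
  B, Older: 59×104/290 = 21.1586
  C, Young: 78×113/290 = 30.3931
  C, Middle: 78×73/290 = 19.6345
  C, Older: 78×104/290 = 27.9724
  D, Young: 89×113/290 = 34.6793
  D, Middle: 89×73/290 = 22.4034
  D, Older: 89×104/290 = 31.9172
Contributions (O − E)²/E:
  (29 − 24.9379)²/24.9379 = 0.6617
  (11 − 16.1103)²/16.1103 = 1.6210
  (24 − 22.9517)²/22.9517 = 0.0479
  (22 − 22.9897)²/22.9897 = 0.0426
  (24 − 14.8517)²/14.8517 = 5.6351
  (13 − 21.1586)²/21.1586 = 3.1459
  (38 − 30.3931)²/30.3931 = 1.9039
  (15 − 19.6345)²/19.6345 = 1.0939
  (25 − 27.9724)²/27.9724 = 0.3159
  (24 − 34.6793)²/34.6793 = 3.2886
  (23 − 22.4034)²/22.4034 = 0.0159
  (42 − 31.9172)²/31.9172 = 3.1852
χ² = 0.6617 + 1.6210 + 0.0479 + 0.0426 + 5.6351 + 3.1459 + 1.9039 + 1.0939 + 0.3159 + 3.2886 + 0.0159 + 3.1852 = 20.958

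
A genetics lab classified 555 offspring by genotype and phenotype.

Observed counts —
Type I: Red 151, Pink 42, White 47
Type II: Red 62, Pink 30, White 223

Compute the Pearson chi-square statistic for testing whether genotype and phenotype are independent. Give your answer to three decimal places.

146.453

Row totals: 240, 315. Column totals: 213, 72, 270. Grand total N = 555.
Expected counts (row total × column total / N):
  Type I, Red: 240×213/555 = 92.10811
  Type I, Pink: 240×72/555 = 31.13514
  Type I, White: 240×270/555 = 116.75676
  Type II, Red: 315×213/555 = 120.89189
  Type II, Pink: 315×72/555 = 40.86486
  Type II, White: 315×270/555 = 153.24324
Contributions (O − E)²/E:
  (151 − 92.10811)²/92.10811 = 37.6542
  (42 − 31.13514)²/31.13514 = 3.7914
  (47 − 116.75676)²/116.75676 = 41.6764
  (62 − 120.89189)²/120.89189 = 28.6889
  (30 − 40.86486)²/40.86486 = 2.8887
  (223 − 153.24324)²/153.24324 = 31.7535
χ² = 37.6542 + 3.7914 + 41.6764 + 28.6889 + 2.8887 + 31.7535 = 146.453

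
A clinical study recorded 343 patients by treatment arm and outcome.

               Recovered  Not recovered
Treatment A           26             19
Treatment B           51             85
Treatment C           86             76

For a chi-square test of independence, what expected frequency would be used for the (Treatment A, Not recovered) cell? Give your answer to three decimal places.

Row total (Treatment A) = 45; column total (Not recovered) = 180; grand total N = 343.
Expected count = (row total × column total) / N = 45 × 180 / 343 = 23.615.

23.615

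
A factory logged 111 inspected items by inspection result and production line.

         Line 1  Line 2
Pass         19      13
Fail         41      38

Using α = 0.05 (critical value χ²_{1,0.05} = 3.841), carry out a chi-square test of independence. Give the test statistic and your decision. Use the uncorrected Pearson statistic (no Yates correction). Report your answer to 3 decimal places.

0.513; fail to reject H₀

Row totals: 32, 79. Column totals: 60, 51. Grand total N = 111.
Expected counts (row total × column total / N):
  Pass, Line 1: 32×60/111 = 17.2973
  Pass, Line 2: 32×51/111 = 14.7027
  Fail, Line 1: 79×60/111 = 42.7027
  Fail, Line 2: 79×51/111 = 36.2973
Contributions (O − E)²/E:
  (19 − 17.2973)²/17.2973 = 0.1676
  (13 − 14.7027)²/14.7027 = 0.1972
  (41 − 42.7027)²/42.7027 = 0.0679
  (38 − 36.2973)²/36.2973 = 0.0799
χ² = 0.1676 + 0.1972 + 0.0679 + 0.0799 = 0.513
df = (2−1)(2−1) = 1. Since 0.513 < 3.841, fail to reject the null hypothesis of independence at α = 0.05.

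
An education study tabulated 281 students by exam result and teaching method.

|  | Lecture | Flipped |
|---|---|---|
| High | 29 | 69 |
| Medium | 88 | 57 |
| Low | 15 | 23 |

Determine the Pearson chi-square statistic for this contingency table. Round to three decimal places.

Row totals: 98, 145, 38. Column totals: 132, 149. Grand total N = 281.
Expected counts (row total × column total / N):
  High, Lecture: 98×132/281 = 46.0356
  High, Flipped: 98×149/281 = 51.9644
  Medium, Lecture: 145×132/281 = 68.1139
  Medium, Flipped: 145×149/281 = 76.8861
  Low, Lecture: 38×132/281 = 17.8505
  Low, Flipped: 38×149/281 = 20.1495
Contributions (O − E)²/E:
  (29 − 46.0356)²/46.0356 = 6.3041
  (69 − 51.9644)²/51.9644 = 5.5848
  (88 − 68.1139)²/68.1139 = 5.8058
  (57 − 76.8861)²/76.8861 = 5.1434
  (15 − 17.8505)²/17.8505 = 0.4552
  (23 − 20.1495)²/20.1495 = 0.4033
χ² = 6.3041 + 5.5848 + 5.8058 + 5.1434 + 0.4552 + 0.4033 = 23.697

23.697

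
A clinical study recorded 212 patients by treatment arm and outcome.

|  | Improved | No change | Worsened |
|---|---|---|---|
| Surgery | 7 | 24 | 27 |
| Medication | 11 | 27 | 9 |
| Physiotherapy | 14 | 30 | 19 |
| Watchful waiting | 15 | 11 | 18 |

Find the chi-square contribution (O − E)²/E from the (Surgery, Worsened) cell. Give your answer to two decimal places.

2.47

Row total (Surgery) = 58; column total (Worsened) = 73; N = 212.
Expected count E = 58 × 73 / 212 = 19.972.
Contribution = (O − E)²/E = (27 − 19.972)² / 19.972 = 2.47.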